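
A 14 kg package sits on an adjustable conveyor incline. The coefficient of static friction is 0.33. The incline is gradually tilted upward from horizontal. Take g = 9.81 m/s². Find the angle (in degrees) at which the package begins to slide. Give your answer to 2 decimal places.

At the threshold of sliding, static friction is at its maximum μ_s N and exactly balances the weight component along the incline: mg sin θ = μ_s mg cos θ.
Hence tan θ = μ_s = 0.33, so θ = arctan(0.33) = 18.2629°.

18.26°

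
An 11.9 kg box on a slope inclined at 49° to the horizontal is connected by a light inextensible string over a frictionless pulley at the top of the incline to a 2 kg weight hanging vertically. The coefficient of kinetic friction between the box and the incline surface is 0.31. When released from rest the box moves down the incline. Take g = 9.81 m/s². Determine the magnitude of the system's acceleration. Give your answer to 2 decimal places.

For the box on the incline: the weight component along the slope is m₁g sin 49° = 11.9 × 9.81 × 0.7547 = 88.103 N and the normal force is N = m₁g cos 49° = 76.588 N.
Kinetic friction opposes the box's motion down the incline: f = μN = 0.31 × 76.588 = 23.742 N acting up the slope.
Newton's second law for the box (down-slope positive): 88.103 − 23.742 − T = 11.9 a. For the hanging weight (upward positive): T − 2 × 9.81 = 2 a.
Adding the two equations eliminates T: 44.741 = 13.9 a, so a = 3.2188 m/s².

3.22 m/s²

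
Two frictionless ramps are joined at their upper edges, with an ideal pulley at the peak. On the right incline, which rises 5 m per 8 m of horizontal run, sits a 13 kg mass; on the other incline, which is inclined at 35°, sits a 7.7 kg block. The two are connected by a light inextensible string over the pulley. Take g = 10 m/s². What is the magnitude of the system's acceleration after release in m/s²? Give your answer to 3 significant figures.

1.19 m/s²

Resolve each weight along its own incline: the 13 kg mass has component 13 × 10 × sin 32.01° = 68.900 N down its slope, and the 7.7 kg mass has 7.7 × 10 × sin 35° = 44.165 N down its slope.
The 13 kg side's 68.900 N exceeds the other side's 44.165 N, so that mass slides down and the 7.7 kg mass slides up. Taking that direction as positive, Newton's second law for the whole system gives 68.900 − 44.165 = (13 + 7.7) a, so a = 24.735 / 20.7 = 1.1949 m/s².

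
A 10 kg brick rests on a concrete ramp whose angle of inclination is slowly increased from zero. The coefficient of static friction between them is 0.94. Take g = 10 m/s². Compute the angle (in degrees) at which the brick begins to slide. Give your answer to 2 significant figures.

43°

At the threshold of sliding, static friction is at its maximum μ_s N and exactly balances the weight component along the incline: mg sin θ = μ_s mg cos θ.
Hence tan θ = μ_s = 0.94, so θ = arctan(0.94) = 43.2285°.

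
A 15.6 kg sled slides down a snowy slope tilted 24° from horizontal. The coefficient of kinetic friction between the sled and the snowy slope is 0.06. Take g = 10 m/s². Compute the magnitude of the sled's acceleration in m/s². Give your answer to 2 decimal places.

Resolving the weight along the incline: the component pulling the sled down the slope is mg sin 24° = 15.6 × 10 × 0.4067 = 63.445 N, and the normal force is N = mg cos 24° = 15.6 × 10 × 0.9135 = 142.506 N.
Kinetic friction acts up the slope with magnitude f = μN = 0.06 × 142.506 = 8.550 N.
Net force along the incline is 63.445 − 8.550 = 54.895 N, so a = 54.895 / 15.6 = 3.5189 m/s².

3.52 m/s²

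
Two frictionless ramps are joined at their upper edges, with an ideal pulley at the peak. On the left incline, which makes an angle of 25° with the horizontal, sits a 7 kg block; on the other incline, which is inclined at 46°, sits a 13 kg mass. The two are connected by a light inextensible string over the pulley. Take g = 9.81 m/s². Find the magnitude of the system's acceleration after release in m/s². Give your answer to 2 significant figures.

3.1 m/s²

Resolve each weight along its own incline: the 7 kg mass has component 7 × 9.81 × sin 25° = 29.021 N down its slope, and the 13 kg mass has 13 × 9.81 × sin 46° = 91.737 N down its slope.
The 13 kg side's 91.737 N exceeds the other side's 29.021 N, so that mass slides down and the 7 kg mass slides up. Taking that direction as positive, Newton's second law for the whole system gives 91.737 − 29.021 = (7 + 13) a, so a = 62.716 / 20 = 3.1358 m/s².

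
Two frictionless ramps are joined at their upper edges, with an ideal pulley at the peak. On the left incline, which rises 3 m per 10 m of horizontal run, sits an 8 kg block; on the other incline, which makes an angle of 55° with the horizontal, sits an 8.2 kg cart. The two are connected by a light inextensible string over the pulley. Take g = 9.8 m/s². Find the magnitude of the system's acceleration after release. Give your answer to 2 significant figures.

2.7 m/s²

Resolve each weight along its own incline: the 8 kg mass has component 8 × 9.8 × sin 16.70° = 22.528 N down its slope, and the 8.2 kg mass has 8.2 × 9.8 × sin 55° = 65.827 N down its slope.
The 8.2 kg side's 65.827 N exceeds the other side's 22.528 N, so that mass slides down and the 8 kg mass slides up. Taking that direction as positive, Newton's second law for the whole system gives 65.827 − 22.528 = (8 + 8.2) a, so a = 43.299 / 16.2 = 2.6728 m/s².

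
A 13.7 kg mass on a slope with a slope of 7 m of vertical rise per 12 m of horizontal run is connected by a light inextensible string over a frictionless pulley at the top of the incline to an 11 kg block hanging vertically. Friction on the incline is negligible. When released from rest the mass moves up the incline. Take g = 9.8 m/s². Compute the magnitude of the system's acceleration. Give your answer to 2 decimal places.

1.63 m/s²

For the mass on the incline: the weight component along the slope is m₁g sin 30.26° = 13.7 × 9.8 × 0.5039 = 67.654 N and the normal force is N = m₁g cos 30.26° = 115.971 N.
Newton's second law for the mass (up-slope positive): T − 67.654 = 13.7 a. For the hanging block (downward positive): 11 × 9.8 − T = 11 a.
Adding the two equations eliminates T: 40.146 = 24.7 a, so a = 1.6253 m/s².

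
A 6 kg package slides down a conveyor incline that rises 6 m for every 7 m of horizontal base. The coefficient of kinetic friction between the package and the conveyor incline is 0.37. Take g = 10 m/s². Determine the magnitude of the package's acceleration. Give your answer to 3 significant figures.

3.70 m/s²

Resolving the weight along the incline: the component pulling the package down the slope is mg sin 40.60° = 6 × 10 × 0.6508 = 39.048 N, and the normal force is N = mg cos 40.60° = 6 × 10 × 0.7593 = 45.558 N.
Kinetic friction acts up the slope with magnitude f = μN = 0.37 × 45.558 = 16.856 N.
Net force along the incline is 39.048 − 16.856 = 22.192 N, so a = 22.192 / 6 = 3.6987 m/s².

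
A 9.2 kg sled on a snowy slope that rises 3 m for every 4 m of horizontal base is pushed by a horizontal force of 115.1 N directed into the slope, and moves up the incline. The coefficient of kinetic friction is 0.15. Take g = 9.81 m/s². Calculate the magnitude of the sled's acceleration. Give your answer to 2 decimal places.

The horizontal push has components F cos 36.87° = 115.1 × 0.8000 = 92.080 N up the incline and F sin 36.87° = 115.1 × 0.6000 = 69.060 N pressing into the surface.
The normal force is therefore N = mg cos 36.87° + F sin 36.87° = 72.202 + 69.060 = 141.262 N, and kinetic friction down the slope is μN = 0.15 × 141.262 = 21.189 N.
Along the incline: F cos 36.87° − mg sin 36.87° − μN = ma, so 92.080 − 54.151 − 21.189 = 9.2 a, giving a = 1.8196 m/s².

1.82 m/s²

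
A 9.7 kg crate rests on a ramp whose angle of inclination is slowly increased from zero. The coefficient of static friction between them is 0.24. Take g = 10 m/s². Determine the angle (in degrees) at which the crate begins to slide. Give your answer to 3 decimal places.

13.496°

At the threshold of sliding, static friction is at its maximum μ_s N and exactly balances the weight component along the incline: mg sin θ = μ_s mg cos θ.
Hence tan θ = μ_s = 0.24, so θ = arctan(0.24) = 13.4957°.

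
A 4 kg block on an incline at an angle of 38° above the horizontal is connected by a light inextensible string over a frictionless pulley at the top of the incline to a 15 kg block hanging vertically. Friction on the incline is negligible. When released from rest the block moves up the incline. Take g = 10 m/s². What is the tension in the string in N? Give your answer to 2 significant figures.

51 N

For the block on the incline: the weight component along the slope is m₁g sin 38° = 4 × 10 × 0.6157 = 24.628 N and the normal force is N = m₁g cos 38° = 31.520 N.
Newton's second law for the block (up-slope positive): T − 24.628 = 4 a. For the hanging block (downward positive): 15 × 10 − T = 15 a.
Adding the two equations eliminates T: 125.372 = 19 a, so a = 6.5985 m/s².
Then from the hanging block's equation, T = 15 × (10 − 6.5985) = 51.023 N.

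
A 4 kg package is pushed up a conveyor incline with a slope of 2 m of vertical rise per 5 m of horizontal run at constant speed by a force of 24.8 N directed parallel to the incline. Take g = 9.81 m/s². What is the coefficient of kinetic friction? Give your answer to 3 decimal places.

0.281

At constant speed ΣF = 0 along the incline. The applied 24.8 N acts up the slope; the weight component mg sin 21.80° = 14.573 N and kinetic friction μN both act down the slope.
So 24.8 = 14.573 + μ × 36.433, giving μ = (24.8 − 14.573) / 36.433 = 0.2807.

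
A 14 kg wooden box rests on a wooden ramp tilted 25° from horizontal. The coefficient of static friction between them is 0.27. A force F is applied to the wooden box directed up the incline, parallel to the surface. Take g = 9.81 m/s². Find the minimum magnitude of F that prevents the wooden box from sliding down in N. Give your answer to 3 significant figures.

The normal force is N = mg cos 25° = 124.472 N. With F at its minimum the wooden box is on the verge of sliding down, so static friction is at its maximum μ_s N = 0.27 × 124.472 = 33.607 N and acts up the slope.
Equilibrium along the incline: F + μ_s N = mg sin 25°, so F = 58.042 − 33.607 = 24.435 N.

24.4 N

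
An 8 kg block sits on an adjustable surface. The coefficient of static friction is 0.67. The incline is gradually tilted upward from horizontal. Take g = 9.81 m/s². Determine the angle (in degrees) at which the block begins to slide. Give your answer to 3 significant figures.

At the threshold of sliding, static friction is at its maximum μ_s N and exactly balances the weight component along the incline: mg sin θ = μ_s mg cos θ.
Hence tan θ = μ_s = 0.67, so θ = arctan(0.67) = 33.8221°.

33.8°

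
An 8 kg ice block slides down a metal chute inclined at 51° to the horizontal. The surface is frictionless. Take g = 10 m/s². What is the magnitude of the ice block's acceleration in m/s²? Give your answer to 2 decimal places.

Resolving the weight along the incline: the component pulling the ice block down the slope is mg sin 51° = 8 × 10 × 0.7771 = 62.168 N, and the normal force is N = mg cos 51° = 8 × 10 × 0.6293 = 50.344 N.
With no friction the net force along the incline is 62.168 N, so a = g sin 51° = 62.168 / 8 = 7.7710 m/s².

7.77 m/s²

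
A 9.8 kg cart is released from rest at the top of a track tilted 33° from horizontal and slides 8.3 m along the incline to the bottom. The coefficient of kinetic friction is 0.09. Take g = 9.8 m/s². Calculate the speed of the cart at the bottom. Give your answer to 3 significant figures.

8.74 m/s

The weight component along the incline is mg sin 33° = 52.307 N and the normal force is N = mg cos 33° = 80.546 N.
Friction up the slope is f = μN = 0.09 × 80.546 = 7.249 N, so the net downslope force is 52.307 − 7.249 = 45.058 N and a = 45.058 / 9.8 = 4.5978 m/s².
Starting from rest over a distance of 8.3 m, v² = 2aL = 2 × 4.5978 × 8.3 = 76.3235, so v = 8.7363 m/s.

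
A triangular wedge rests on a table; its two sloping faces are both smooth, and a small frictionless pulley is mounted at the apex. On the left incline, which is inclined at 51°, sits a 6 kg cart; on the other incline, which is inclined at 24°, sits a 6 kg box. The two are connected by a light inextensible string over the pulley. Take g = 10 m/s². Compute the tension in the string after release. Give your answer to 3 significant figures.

Resolve each weight along its own incline: the 6 kg mass has component 6 × 10 × sin 51° = 46.629 N down its slope, and the 6 kg mass has 6 × 10 × sin 24° = 24.404 N down its slope.
The 6 kg side's 46.629 N exceeds the other side's 24.404 N, so that mass slides down and the 6 kg mass slides up. Taking that direction as positive, Newton's second law for the whole system gives 46.629 − 24.404 = (6 + 6) a, so a = 22.225 / 12 = 1.8521 m/s².
For the 6 kg mass (up-slope positive): T − 24.404 = 6 × 1.8521, so T = 35.517 N.

35.5 N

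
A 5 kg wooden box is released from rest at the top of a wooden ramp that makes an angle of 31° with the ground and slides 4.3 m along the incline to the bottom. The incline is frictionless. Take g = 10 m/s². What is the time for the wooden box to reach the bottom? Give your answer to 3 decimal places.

The weight component along the incline is mg sin 31° = 25.752 N and the normal force is N = mg cos 31° = 42.858 N.
With no friction, a = g sin 31° = 5.1504 m/s².
Starting from rest, L = ½at², so t = √(2L/a) = √(2 × 4.3 / 5.1504) = 1.2922 s.

1.292 s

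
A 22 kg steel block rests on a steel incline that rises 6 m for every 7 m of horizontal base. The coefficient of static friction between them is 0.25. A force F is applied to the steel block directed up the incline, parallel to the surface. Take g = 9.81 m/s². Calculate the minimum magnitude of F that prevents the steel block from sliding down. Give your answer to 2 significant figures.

The normal force is N = mg cos 40.60° = 163.863 N. With F at its minimum the steel block is on the verge of sliding down, so static friction is at its maximum μ_s N = 0.25 × 163.863 = 40.966 N and acts up the slope.
Equilibrium along the incline: F + μ_s N = mg sin 40.60°, so F = 140.454 − 40.966 = 99.488 N.

99 N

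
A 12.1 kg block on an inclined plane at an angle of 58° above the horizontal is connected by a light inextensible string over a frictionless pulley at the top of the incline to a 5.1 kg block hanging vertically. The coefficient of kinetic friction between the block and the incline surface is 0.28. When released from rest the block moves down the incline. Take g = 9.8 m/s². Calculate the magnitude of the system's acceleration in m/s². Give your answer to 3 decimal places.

For the block on the incline: the weight component along the slope is m₁g sin 58° = 12.1 × 9.8 × 0.8480 = 100.556 N and the normal force is N = m₁g cos 58° = 62.838 N.
Kinetic friction opposes the block's motion down the incline: f = μN = 0.28 × 62.838 = 17.595 N acting up the slope.
Newton's second law for the block (down-slope positive): 100.556 − 17.595 − T = 12.1 a. For the hanging block (upward positive): T − 5.1 × 9.8 = 5.1 a.
Adding the two equations eliminates T: 32.981 = 17.2 a, so a = 1.9175 m/s².

1.918 m/s²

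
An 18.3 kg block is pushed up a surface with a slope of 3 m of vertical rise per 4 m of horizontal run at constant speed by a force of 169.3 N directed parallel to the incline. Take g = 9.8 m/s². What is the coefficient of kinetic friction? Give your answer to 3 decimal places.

0.430

At constant speed ΣF = 0 along the incline. The applied 169.3 N acts up the slope; the weight component mg sin 36.87° = 107.604 N and kinetic friction μN both act down the slope.
So 169.3 = 107.604 + μ × 143.472, giving μ = (169.3 − 107.604) / 143.472 = 0.4300.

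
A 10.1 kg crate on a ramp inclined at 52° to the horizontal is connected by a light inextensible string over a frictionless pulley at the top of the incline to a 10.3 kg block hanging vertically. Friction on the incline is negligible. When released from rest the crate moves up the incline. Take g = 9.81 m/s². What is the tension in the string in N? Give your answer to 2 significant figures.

For the crate on the incline: the weight component along the slope is m₁g sin 52° = 10.1 × 9.81 × 0.7880 = 78.076 N and the normal force is N = m₁g cos 52° = 61.000 N.
Newton's second law for the crate (up-slope positive): T − 78.076 = 10.1 a. For the hanging block (downward positive): 10.3 × 9.81 − T = 10.3 a.
Adding the two equations eliminates T: 22.967 = 20.4 a, so a = 1.1258 m/s².
Then from the hanging block's equation, T = 10.3 × (9.81 − 1.1258) = 89.447 N.

89 N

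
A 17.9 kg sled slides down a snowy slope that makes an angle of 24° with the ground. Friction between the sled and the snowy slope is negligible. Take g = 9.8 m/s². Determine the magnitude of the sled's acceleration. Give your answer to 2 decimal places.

Resolving the weight along the incline: the component pulling the sled down the slope is mg sin 24° = 17.9 × 9.8 × 0.4067 = 71.343 N, and the normal force is N = mg cos 24° = 17.9 × 9.8 × 0.9135 = 160.246 N.
With no friction the net force along the incline is 71.343 N, so a = g sin 24° = 71.343 / 17.9 = 3.9856 m/s².

3.99 m/s²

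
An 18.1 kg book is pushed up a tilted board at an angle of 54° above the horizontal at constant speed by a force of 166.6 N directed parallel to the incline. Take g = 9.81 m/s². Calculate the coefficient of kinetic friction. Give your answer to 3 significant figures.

0.220

At constant speed ΣF = 0 along the incline. The applied 166.6 N acts up the slope; the weight component mg sin 54° = 143.650 N and kinetic friction μN both act down the slope.
So 166.6 = 143.650 + μ × 104.368, giving μ = (166.6 − 143.650) / 104.368 = 0.2199.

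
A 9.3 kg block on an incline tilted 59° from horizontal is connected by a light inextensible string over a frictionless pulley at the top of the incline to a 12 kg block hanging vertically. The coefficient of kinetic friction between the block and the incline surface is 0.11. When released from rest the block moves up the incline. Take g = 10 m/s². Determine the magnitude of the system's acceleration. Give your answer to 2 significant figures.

For the block on the incline: the weight component along the slope is m₁g sin 59° = 9.3 × 10 × 0.8572 = 79.720 N and the normal force is N = m₁g cos 59° = 47.899 N.
Kinetic friction opposes the block's motion up the incline: f = μN = 0.11 × 47.899 = 5.269 N acting down the slope.
Newton's second law for the block (up-slope positive): T − 79.720 − 5.269 = 9.3 a. For the hanging block (downward positive): 12 × 10 − T = 12 a.
Adding the two equations eliminates T: 35.011 = 21.3 a, so a = 1.6437 m/s².

1.6 m/s²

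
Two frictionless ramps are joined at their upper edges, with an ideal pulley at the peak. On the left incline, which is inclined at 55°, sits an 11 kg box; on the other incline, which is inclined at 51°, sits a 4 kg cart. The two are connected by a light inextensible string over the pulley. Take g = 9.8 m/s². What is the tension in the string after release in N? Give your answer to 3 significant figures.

Resolve each weight along its own incline: the 11 kg mass has component 11 × 9.8 × sin 55° = 88.305 N down its slope, and the 4 kg mass has 4 × 9.8 × sin 51° = 30.464 N down its slope.
The 11 kg side's 88.305 N exceeds the other side's 30.464 N, so that mass slides down and the 4 kg mass slides up. Taking that direction as positive, Newton's second law for the whole system gives 88.305 − 30.464 = (11 + 4) a, so a = 57.841 / 15 = 3.8561 m/s².
For the 4 kg mass (up-slope positive): T − 30.464 = 4 × 3.8561, so T = 45.888 N.

45.9 N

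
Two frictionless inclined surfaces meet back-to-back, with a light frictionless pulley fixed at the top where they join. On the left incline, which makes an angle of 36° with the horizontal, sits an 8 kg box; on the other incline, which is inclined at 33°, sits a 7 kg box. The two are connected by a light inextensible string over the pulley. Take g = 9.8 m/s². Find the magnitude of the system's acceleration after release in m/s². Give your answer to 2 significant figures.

Resolve each weight along its own incline: the 8 kg mass has component 8 × 9.8 × sin 36° = 46.082 N down its slope, and the 7 kg mass has 7 × 9.8 × sin 33° = 37.362 N down its slope.
The 8 kg side's 46.082 N exceeds the other side's 37.362 N, so that mass slides down and the 7 kg mass slides up. Taking that direction as positive, Newton's second law for the whole system gives 46.082 − 37.362 = (8 + 7) a, so a = 8.720 / 15 = 0.5813 m/s².

0.58 m/s²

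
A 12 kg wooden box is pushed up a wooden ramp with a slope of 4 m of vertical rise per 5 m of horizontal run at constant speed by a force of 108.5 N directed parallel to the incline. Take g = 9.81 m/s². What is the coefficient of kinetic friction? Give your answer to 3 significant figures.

At constant speed ΣF = 0 along the incline. The applied 108.5 N acts up the slope; the weight component mg sin 38.66° = 73.539 N and kinetic friction μN both act down the slope.
So 108.5 = 73.539 + μ × 91.924, giving μ = (108.5 − 73.539) / 91.924 = 0.3803.

0.380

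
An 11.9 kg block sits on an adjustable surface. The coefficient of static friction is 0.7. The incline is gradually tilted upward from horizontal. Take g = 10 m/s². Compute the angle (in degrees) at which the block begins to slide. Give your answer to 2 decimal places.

34.99°

At the threshold of sliding, static friction is at its maximum μ_s N and exactly balances the weight component along the incline: mg sin θ = μ_s mg cos θ.
Hence tan θ = μ_s = 0.7, so θ = arctan(0.7) = 34.9920°.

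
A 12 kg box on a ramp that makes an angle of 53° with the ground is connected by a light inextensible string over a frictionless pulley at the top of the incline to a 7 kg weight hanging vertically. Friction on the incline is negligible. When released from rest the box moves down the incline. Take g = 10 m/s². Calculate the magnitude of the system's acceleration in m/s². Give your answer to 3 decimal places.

1.360 m/s²

For the box on the incline: the weight component along the slope is m₁g sin 53° = 12 × 10 × 0.7986 = 95.832 N and the normal force is N = m₁g cos 53° = 72.218 N.
Newton's second law for the box (down-slope positive): 95.832 − T = 12 a. For the hanging weight (upward positive): T − 7 × 10 = 7 a.
Adding the two equations eliminates T: 25.832 = 19 a, so a = 1.3596 m/s².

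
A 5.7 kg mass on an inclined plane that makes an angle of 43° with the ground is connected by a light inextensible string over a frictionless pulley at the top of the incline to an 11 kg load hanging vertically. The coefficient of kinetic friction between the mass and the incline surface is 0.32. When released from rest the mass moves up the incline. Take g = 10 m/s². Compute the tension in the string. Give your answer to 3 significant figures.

71.9 N

For the mass on the incline: the weight component along the slope is m₁g sin 43° = 5.7 × 10 × 0.6820 = 38.874 N and the normal force is N = m₁g cos 43° = 41.687 N.
Kinetic friction opposes the mass's motion up the incline: f = μN = 0.32 × 41.687 = 13.340 N acting down the slope.
Newton's second law for the mass (up-slope positive): T − 38.874 − 13.340 = 5.7 a. For the hanging load (downward positive): 11 × 10 − T = 11 a.
Adding the two equations eliminates T: 57.786 = 16.7 a, so a = 3.4602 m/s².
Then from the hanging load's equation, T = 11 × (10 − 3.4602) = 71.938 N.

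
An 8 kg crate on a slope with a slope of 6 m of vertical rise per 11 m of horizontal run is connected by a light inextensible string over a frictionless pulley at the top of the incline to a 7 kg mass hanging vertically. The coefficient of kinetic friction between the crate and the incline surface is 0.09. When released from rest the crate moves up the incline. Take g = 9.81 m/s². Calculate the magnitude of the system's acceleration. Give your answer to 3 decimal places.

1.659 m/s²

For the crate on the incline: the weight component along the slope is m₁g sin 28.61° = 8 × 9.81 × 0.4789 = 37.584 N and the normal force is N = m₁g cos 28.61° = 68.897 N.
Kinetic friction opposes the crate's motion up the incline: f = μN = 0.09 × 68.897 = 6.201 N acting down the slope.
Newton's second law for the crate (up-slope positive): T − 37.584 − 6.201 = 8 a. For the hanging mass (downward positive): 7 × 9.81 − T = 7 a.
Adding the two equations eliminates T: 24.885 = 15 a, so a = 1.6590 m/s².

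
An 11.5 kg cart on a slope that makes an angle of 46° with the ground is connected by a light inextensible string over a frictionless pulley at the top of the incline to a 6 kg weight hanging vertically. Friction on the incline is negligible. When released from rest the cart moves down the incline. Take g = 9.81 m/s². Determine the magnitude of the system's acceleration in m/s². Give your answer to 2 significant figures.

For the cart on the incline: the weight component along the slope is m₁g sin 46° = 11.5 × 9.81 × 0.7193 = 81.148 N and the normal force is N = m₁g cos 46° = 78.368 N.
Newton's second law for the cart (down-slope positive): 81.148 − T = 11.5 a. For the hanging weight (upward positive): T − 6 × 9.81 = 6 a.
Adding the two equations eliminates T: 22.288 = 17.5 a, so a = 1.2736 m/s².

1.3 m/s²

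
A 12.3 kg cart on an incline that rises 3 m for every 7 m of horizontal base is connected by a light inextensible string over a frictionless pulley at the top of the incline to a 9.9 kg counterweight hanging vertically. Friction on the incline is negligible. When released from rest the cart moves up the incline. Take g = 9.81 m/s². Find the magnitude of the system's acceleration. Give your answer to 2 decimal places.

2.23 m/s²

For the cart on the incline: the weight component along the slope is m₁g sin 23.20° = 12.3 × 9.81 × 0.3939 = 47.529 N and the normal force is N = m₁g cos 23.20° = 110.907 N.
Newton's second law for the cart (up-slope positive): T − 47.529 = 12.3 a. For the hanging counterweight (downward positive): 9.9 × 9.81 − T = 9.9 a.
Adding the two equations eliminates T: 49.590 = 22.2 a, so a = 2.2338 m/s².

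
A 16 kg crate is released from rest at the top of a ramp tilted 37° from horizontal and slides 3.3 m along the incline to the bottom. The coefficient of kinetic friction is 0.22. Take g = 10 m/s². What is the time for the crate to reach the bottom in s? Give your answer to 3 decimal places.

The weight component along the incline is mg sin 37° = 96.290 N and the normal force is N = mg cos 37° = 127.782 N.
Friction up the slope is f = μN = 0.22 × 127.782 = 28.112 N, so the net downslope force is 96.290 − 28.112 = 68.178 N and a = 68.178 / 16 = 4.2611 m/s².
Starting from rest, L = ½at², so t = √(2L/a) = √(2 × 3.3 / 4.2611) = 1.2445 s.

1.245 s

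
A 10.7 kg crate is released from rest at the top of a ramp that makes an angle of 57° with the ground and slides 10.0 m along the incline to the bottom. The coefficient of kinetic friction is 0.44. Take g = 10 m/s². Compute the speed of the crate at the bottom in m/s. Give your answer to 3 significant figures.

10.9 m/s

The weight component along the incline is mg sin 57° = 89.738 N and the normal force is N = mg cos 57° = 58.276 N.
Friction up the slope is f = μN = 0.44 × 58.276 = 25.641 N, so the net downslope force is 89.738 − 25.641 = 64.097 N and a = 64.097 / 10.7 = 5.9904 m/s².
Starting from rest over a distance of 10.0 m, v² = 2aL = 2 × 5.9904 × 10.0 = 119.8080, so v = 10.9457 m/s.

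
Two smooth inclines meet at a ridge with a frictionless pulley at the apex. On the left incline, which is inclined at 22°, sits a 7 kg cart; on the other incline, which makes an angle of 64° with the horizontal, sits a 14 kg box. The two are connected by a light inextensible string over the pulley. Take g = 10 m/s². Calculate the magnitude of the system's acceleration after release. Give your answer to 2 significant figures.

4.7 m/s²

Resolve each weight along its own incline: the 7 kg mass has component 7 × 10 × sin 22° = 26.222 N down its slope, and the 14 kg mass has 14 × 10 × sin 64° = 125.831 N down its slope.
The 14 kg side's 125.831 N exceeds the other side's 26.222 N, so that mass slides down and the 7 kg mass slides up. Taking that direction as positive, Newton's second law for the whole system gives 125.831 − 26.222 = (7 + 14) a, so a = 99.609 / 21 = 4.7433 m/s².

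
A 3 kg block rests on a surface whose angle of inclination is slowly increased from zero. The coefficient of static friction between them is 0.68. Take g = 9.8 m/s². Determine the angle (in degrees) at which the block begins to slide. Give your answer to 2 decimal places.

34.22°

At the threshold of sliding, static friction is at its maximum μ_s N and exactly balances the weight component along the incline: mg sin θ = μ_s mg cos θ.
Hence tan θ = μ_s = 0.68, so θ = arctan(0.68) = 34.2157°.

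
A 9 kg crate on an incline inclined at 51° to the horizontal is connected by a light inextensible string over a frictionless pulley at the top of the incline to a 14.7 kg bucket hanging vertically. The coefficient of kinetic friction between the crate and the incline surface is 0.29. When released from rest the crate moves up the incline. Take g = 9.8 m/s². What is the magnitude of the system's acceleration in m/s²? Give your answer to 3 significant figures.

For the crate on the incline: the weight component along the slope is m₁g sin 51° = 9 × 9.8 × 0.7771 = 68.540 N and the normal force is N = m₁g cos 51° = 55.506 N.
Kinetic friction opposes the crate's motion up the incline: f = μN = 0.29 × 55.506 = 16.097 N acting down the slope.
Newton's second law for the crate (up-slope positive): T − 68.540 − 16.097 = 9 a. For the hanging bucket (downward positive): 14.7 × 9.8 − T = 14.7 a.
Adding the two equations eliminates T: 59.423 = 23.7 a, so a = 2.5073 m/s².

2.51 m/s²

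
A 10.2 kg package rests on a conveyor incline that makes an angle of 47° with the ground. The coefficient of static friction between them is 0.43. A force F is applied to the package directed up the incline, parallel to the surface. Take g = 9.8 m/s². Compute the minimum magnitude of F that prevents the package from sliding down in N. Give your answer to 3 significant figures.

The normal force is N = mg cos 47° = 68.173 N. With F at its minimum the package is on the verge of sliding down, so static friction is at its maximum μ_s N = 0.43 × 68.173 = 29.314 N and acts up the slope.
Equilibrium along the incline: F + μ_s N = mg sin 47°, so F = 73.106 − 29.314 = 43.792 N.

43.8 N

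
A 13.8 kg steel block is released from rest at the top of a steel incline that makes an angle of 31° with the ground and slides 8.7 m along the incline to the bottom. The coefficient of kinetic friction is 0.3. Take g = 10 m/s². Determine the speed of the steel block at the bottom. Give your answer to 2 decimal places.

6.70 m/s

The weight component along the incline is mg sin 31° = 71.075 N and the normal force is N = mg cos 31° = 118.289 N.
Friction up the slope is f = μN = 0.3 × 118.289 = 35.487 N, so the net downslope force is 71.075 − 35.487 = 35.588 N and a = 35.588 / 13.8 = 2.5788 m/s².
Starting from rest over a distance of 8.7 m, v² = 2aL = 2 × 2.5788 × 8.7 = 44.8711, so v = 6.6986 m/s.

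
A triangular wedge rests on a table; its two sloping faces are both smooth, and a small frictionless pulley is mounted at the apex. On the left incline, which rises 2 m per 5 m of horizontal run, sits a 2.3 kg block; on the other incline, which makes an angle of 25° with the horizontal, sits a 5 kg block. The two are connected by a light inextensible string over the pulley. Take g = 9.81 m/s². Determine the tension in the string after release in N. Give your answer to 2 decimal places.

12.27 N

Resolve each weight along its own incline: the 2.3 kg mass has component 2.3 × 9.81 × sin 21.80° = 8.380 N down its slope, and the 5 kg mass has 5 × 9.81 × sin 25° = 20.729 N down its slope.
The 5 kg side's 20.729 N exceeds the other side's 8.380 N, so that mass slides down and the 2.3 kg mass slides up. Taking that direction as positive, Newton's second law for the whole system gives 20.729 − 8.380 = (2.3 + 5) a, so a = 12.349 / 7.3 = 1.6916 m/s².
For the 2.3 kg mass (up-slope positive): T − 8.380 = 2.3 × 1.6916, so T = 12.271 N.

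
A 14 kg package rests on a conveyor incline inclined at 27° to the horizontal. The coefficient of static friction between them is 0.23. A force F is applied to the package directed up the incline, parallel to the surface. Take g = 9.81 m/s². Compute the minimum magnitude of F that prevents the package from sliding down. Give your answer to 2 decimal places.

The normal force is N = mg cos 27° = 122.371 N. With F at its minimum the package is on the verge of sliding down, so static friction is at its maximum μ_s N = 0.23 × 122.371 = 28.145 N and acts up the slope.
Equilibrium along the incline: F + μ_s N = mg sin 27°, so F = 62.351 − 28.145 = 34.206 N.

34.21 N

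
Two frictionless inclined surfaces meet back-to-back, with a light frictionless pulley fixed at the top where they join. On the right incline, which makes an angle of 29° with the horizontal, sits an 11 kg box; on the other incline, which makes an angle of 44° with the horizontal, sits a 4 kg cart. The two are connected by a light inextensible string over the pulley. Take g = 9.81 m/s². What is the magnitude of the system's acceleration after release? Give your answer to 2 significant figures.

1.7 m/s²

Resolve each weight along its own incline: the 11 kg mass has component 11 × 9.81 × sin 29° = 52.316 N down its slope, and the 4 kg mass has 4 × 9.81 × sin 44° = 27.258 N down its slope.
The 11 kg side's 52.316 N exceeds the other side's 27.258 N, so that mass slides down and the 4 kg mass slides up. Taking that direction as positive, Newton's second law for the whole system gives 52.316 − 27.258 = (11 + 4) a, so a = 25.058 / 15 = 1.6705 m/s².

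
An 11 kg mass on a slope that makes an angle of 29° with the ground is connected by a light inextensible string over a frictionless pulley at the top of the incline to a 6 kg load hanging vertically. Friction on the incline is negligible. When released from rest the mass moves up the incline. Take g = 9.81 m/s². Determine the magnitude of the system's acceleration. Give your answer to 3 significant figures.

For the mass on the incline: the weight component along the slope is m₁g sin 29° = 11 × 9.81 × 0.4848 = 52.315 N and the normal force is N = m₁g cos 29° = 94.380 N.
Newton's second law for the mass (up-slope positive): T − 52.315 = 11 a. For the hanging load (downward positive): 6 × 9.81 − T = 6 a.
Adding the two equations eliminates T: 6.545 = 17 a, so a = 0.3850 m/s².

0.385 m/s²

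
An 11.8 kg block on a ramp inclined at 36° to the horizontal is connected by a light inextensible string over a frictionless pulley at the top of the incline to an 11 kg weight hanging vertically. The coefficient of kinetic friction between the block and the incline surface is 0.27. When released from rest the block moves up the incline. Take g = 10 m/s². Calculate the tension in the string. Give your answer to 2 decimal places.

For the block on the incline: the weight component along the slope is m₁g sin 36° = 11.8 × 10 × 0.5878 = 69.360 N and the normal force is N = m₁g cos 36° = 95.464 N.
Kinetic friction opposes the block's motion up the incline: f = μN = 0.27 × 95.464 = 25.775 N acting down the slope.
Newton's second law for the block (up-slope positive): T − 69.360 − 25.775 = 11.8 a. For the hanging weight (downward positive): 11 × 10 − T = 11 a.
Adding the two equations eliminates T: 14.865 = 22.8 a, so a = 0.6520 m/s².
Then from the hanging weight's equation, T = 11 × (10 − 0.6520) = 102.828 N.

102.83 N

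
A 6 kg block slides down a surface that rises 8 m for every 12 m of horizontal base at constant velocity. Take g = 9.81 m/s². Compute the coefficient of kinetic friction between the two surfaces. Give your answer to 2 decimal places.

0.67

At constant velocity the net force along the incline is zero: mg sin 33.69° = μ mg cos 33.69°.
So μ = tan 33.69° = 0.5547 / 0.8321 = 0.6666.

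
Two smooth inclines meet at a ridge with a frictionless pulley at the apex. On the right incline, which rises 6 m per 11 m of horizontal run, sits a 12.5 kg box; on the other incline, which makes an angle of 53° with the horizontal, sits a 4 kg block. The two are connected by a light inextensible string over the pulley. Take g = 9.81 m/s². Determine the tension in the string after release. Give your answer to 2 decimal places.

37.98 N

Resolve each weight along its own incline: the 12.5 kg mass has component 12.5 × 9.81 × sin 28.61° = 58.719 N down its slope, and the 4 kg mass has 4 × 9.81 × sin 53° = 31.338 N down its slope.
The 12.5 kg side's 58.719 N exceeds the other side's 31.338 N, so that mass slides down and the 4 kg mass slides up. Taking that direction as positive, Newton's second law for the whole system gives 58.719 − 31.338 = (12.5 + 4) a, so a = 27.381 / 16.5 = 1.6595 m/s².
For the 4 kg mass (up-slope positive): T − 31.338 = 4 × 1.6595, so T = 37.976 N.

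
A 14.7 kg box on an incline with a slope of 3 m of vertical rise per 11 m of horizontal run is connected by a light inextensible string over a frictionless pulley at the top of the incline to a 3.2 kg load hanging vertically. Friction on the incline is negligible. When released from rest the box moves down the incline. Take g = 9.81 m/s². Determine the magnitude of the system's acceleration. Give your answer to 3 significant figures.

0.366 m/s²

For the box on the incline: the weight component along the slope is m₁g sin 15.26° = 14.7 × 9.81 × 0.2631 = 37.941 N and the normal force is N = m₁g cos 15.26° = 139.126 N.
Newton's second law for the box (down-slope positive): 37.941 − T = 14.7 a. For the hanging load (upward positive): T − 3.2 × 9.81 = 3.2 a.
Adding the two equations eliminates T: 6.549 = 17.9 a, so a = 0.3659 m/s².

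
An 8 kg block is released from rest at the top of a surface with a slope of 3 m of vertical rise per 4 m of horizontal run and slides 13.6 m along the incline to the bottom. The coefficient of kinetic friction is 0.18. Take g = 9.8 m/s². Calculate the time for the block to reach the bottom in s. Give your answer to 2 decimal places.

The weight component along the incline is mg sin 36.87° = 47.040 N and the normal force is N = mg cos 36.87° = 62.720 N.
Friction up the slope is f = μN = 0.18 × 62.720 = 11.290 N, so the net downslope force is 47.040 − 11.290 = 35.750 N and a = 35.750 / 8 = 4.4688 m/s².
Starting from rest, L = ½at², so t = √(2L/a) = √(2 × 13.6 / 4.4688) = 2.4671 s.

2.47 s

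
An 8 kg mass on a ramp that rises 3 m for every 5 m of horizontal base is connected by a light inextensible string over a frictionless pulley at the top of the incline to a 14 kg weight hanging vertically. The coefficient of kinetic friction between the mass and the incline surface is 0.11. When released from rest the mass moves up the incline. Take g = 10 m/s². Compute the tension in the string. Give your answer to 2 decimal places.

For the mass on the incline: the weight component along the slope is m₁g sin 30.96° = 8 × 10 × 0.5145 = 41.160 N and the normal force is N = m₁g cos 30.96° = 68.599 N.
Kinetic friction opposes the mass's motion up the incline: f = μN = 0.11 × 68.599 = 7.546 N acting down the slope.
Newton's second law for the mass (up-slope positive): T − 41.160 − 7.546 = 8 a. For the hanging weight (downward positive): 14 × 10 − T = 14 a.
Adding the two equations eliminates T: 91.294 = 22 a, so a = 4.1497 m/s².
Then from the hanging weight's equation, T = 14 × (10 − 4.1497) = 81.904 N.

81.90 N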